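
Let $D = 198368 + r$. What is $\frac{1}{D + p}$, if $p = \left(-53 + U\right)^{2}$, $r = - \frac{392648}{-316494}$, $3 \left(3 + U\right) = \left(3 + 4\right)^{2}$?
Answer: $\frac{158247}{31640330083} \approx 5.0014 \cdot 10^{-6}$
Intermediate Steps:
$U = \frac{40}{3}$ ($U = -3 + \frac{\left(3 + 4\right)^{2}}{3} = -3 + \frac{7^{2}}{3} = -3 + \frac{1}{3} \cdot 49 = -3 + \frac{49}{3} = \frac{40}{3} \approx 13.333$)
$r = \frac{196324}{158247}$ ($r = \left(-392648\right) \left(- \frac{1}{316494}\right) = \frac{196324}{158247} \approx 1.2406$)
$p = \frac{14161}{9}$ ($p = \left(-53 + \frac{40}{3}\right)^{2} = \left(- \frac{119}{3}\right)^{2} = \frac{14161}{9} \approx 1573.4$)
$D = \frac{31391337220}{158247}$ ($D = 198368 + \frac{196324}{158247} = \frac{31391337220}{158247} \approx 1.9837 \cdot 10^{5}$)
$\frac{1}{D + p} = \frac{1}{\frac{31391337220}{158247} + \frac{14161}{9}} = \frac{1}{\frac{31640330083}{158247}} = \frac{158247}{31640330083}$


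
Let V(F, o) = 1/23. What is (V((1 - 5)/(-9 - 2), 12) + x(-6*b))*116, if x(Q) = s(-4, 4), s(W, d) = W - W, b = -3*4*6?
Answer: 116/23 ≈ 5.0435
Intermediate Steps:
b = -72 (b = -12*6 = -72)
s(W, d) = 0
x(Q) = 0
V(F, o) = 1/23
(V((1 - 5)/(-9 - 2), 12) + x(-6*b))*116 = (1/23 + 0)*116 = (1/23)*116 = 116/23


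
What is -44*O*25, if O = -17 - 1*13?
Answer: 33000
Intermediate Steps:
O = -30 (O = -17 - 13 = -30)
-44*O*25 = -44*(-30)*25 = 1320*25 = 33000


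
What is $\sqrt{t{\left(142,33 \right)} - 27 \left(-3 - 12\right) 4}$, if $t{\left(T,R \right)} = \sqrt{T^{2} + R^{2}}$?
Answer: $\sqrt{1620 + \sqrt{21253}} \approx 42.021$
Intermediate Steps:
$t{\left(T,R \right)} = \sqrt{R^{2} + T^{2}}$
$\sqrt{t{\left(142,33 \right)} - 27 \left(-3 - 12\right) 4} = \sqrt{\sqrt{33^{2} + 142^{2}} - 27 \left(-3 - 12\right) 4} = \sqrt{\sqrt{1089 + 20164} - 27 \left(\left(-15\right) 4\right)} = \sqrt{\sqrt{21253} - -1620} = \sqrt{\sqrt{21253} + 1620} = \sqrt{1620 + \sqrt{21253}}$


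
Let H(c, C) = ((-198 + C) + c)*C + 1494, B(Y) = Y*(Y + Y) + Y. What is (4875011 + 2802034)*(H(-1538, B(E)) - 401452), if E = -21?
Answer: -8854189340985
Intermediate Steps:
B(Y) = Y + 2*Y² (B(Y) = Y*(2*Y) + Y = 2*Y² + Y = Y + 2*Y²)
H(c, C) = 1494 + C*(-198 + C + c) (H(c, C) = (-198 + C + c)*C + 1494 = C*(-198 + C + c) + 1494 = 1494 + C*(-198 + C + c))
(4875011 + 2802034)*(H(-1538, B(E)) - 401452) = (4875011 + 2802034)*((1494 + (-21*(1 + 2*(-21)))² - (-4158)*(1 + 2*(-21)) - 21*(1 + 2*(-21))*(-1538)) - 401452) = 7677045*((1494 + (-21*(1 - 42))² - (-4158)*(1 - 42) - 21*(1 - 42)*(-1538)) - 401452) = 7677045*((1494 + (-21*(-41))² - (-4158)*(-41) - 21*(-41)*(-1538)) - 401452) = 7677045*((1494 + 861² - 198*861 + 861*(-1538)) - 401452) = 7677045*((1494 + 741321 - 170478 - 1324218) - 401452) = 7677045*(-751881 - 401452) = 7677045*(-1153333) = -8854189340985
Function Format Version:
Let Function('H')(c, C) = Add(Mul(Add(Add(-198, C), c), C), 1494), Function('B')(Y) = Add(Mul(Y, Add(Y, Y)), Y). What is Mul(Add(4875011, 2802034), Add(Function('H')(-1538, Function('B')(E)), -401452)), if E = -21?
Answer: -8854189340985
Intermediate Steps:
Function('B')(Y) = Add(Y, Mul(2, Pow(Y, 2))) (Function('B')(Y) = Add(Mul(Y, Mul(2, Y)), Y) = Add(Mul(2, Pow(Y, 2)), Y) = Add(Y, Mul(2, Pow(Y, 2))))
Function('H')(c, C) = Add(1494, Mul(C, Add(-198, C, c))) (Function('H')(c, C) = Add(Mul(Add(-198, C, c), C), 1494) = Add(Mul(C, Add(-198, C, c)), 1494) = Add(1494, Mul(C, Add(-198, C, c))))
Mul(Add(4875011, 2802034), Add(Function('H')(-1538, Function('B')(E)), -401452)) = Mul(Add(4875011, 2802034), Add(Add(1494, Pow(Mul(-21, Add(1, Mul(2, -21))), 2), Mul(-198, Mul(-21, Add(1, Mul(2, -21)))), Mul(Mul(-21, Add(1, Mul(2, -21))), -1538)), -401452)) = Mul(7677045, Add(Add(1494, Pow(Mul(-21, Add(1, -42)), 2), Mul(-198, Mul(-21, Add(1, -42))), Mul(Mul(-21, Add(1, -42)), -1538)), -401452)) = Mul(7677045, Add(Add(1494, Pow(Mul(-21, -41), 2), Mul(-198, Mul(-21, -41)), Mul(Mul(-21, -41), -1538)), -401452)) = Mul(7677045, Add(Add(1494, Pow(861, 2), Mul(-198, 861), Mul(861, -1538)), -401452)) = Mul(7677045, Add(Add(1494, 741321, -170478, -1324218), -401452)) = Mul(7677045, Add(-751881, -401452)) = Mul(7677045, -1153333) = -8854189340985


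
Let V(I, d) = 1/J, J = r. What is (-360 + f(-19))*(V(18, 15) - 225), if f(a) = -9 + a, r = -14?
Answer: 611294/7 ≈ 87328.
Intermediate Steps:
J = -14
V(I, d) = -1/14 (V(I, d) = 1/(-14) = -1/14)
(-360 + f(-19))*(V(18, 15) - 225) = (-360 + (-9 - 19))*(-1/14 - 225) = (-360 - 28)*(-3151/14) = -388*(-3151/14) = 611294/7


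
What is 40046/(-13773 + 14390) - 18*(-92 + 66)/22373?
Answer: 68941378/1061857 ≈ 64.925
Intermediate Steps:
40046/(-13773 + 14390) - 18*(-92 + 66)/22373 = 40046/617 - 18*(-26)*(1/22373) = 40046*(1/617) + 468*(1/22373) = 40046/617 + 36/1721 = 68941378/1061857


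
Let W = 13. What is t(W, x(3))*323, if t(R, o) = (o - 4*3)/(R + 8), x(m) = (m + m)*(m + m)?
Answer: 2584/7 ≈ 369.14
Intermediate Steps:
x(m) = 4*m² (x(m) = (2*m)*(2*m) = 4*m²)
t(R, o) = (-12 + o)/(8 + R) (t(R, o) = (o - 12)/(8 + R) = (-12 + o)/(8 + R))
t(W, x(3))*323 = ((-12 + 4*3²)/(8 + 13))*323 = ((-12 + 4*9)/21)*323 = ((-12 + 36)/21)*323 = ((1/21)*24)*323 = (8/7)*323 = 2584/7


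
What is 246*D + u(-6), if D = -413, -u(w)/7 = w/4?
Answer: -203175/2 ≈ -1.0159e+5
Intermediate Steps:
u(w) = -7*w/4
246*D + u(-6) = 246*(-413) - 7/4*(-6) = -101598 + 21/2 = -203175/2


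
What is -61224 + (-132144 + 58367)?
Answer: -135001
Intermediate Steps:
-61224 + (-132144 + 58367) = -61224 - 73777 = -135001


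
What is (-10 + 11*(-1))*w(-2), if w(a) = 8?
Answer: -168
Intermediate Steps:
(-10 + 11*(-1))*w(-2) = (-10 + 11*(-1))*8 = (-10 - 11)*8 = -21*8 = -168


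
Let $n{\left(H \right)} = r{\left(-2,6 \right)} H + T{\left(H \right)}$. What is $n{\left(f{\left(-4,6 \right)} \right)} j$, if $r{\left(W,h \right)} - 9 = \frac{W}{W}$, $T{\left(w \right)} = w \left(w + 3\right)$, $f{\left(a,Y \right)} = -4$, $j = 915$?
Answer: $-32940$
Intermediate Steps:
$T{\left(w \right)} = w \left(3 + w\right)$
$r{\left(W,h \right)} = 10$ ($r{\left(W,h \right)} = 9 + \frac{W}{W} = 9 + 1 = 10$)
$n{\left(H \right)} = 10 H + H \left(3 + H\right)$
$n{\left(f{\left(-4,6 \right)} \right)} j = - 4 \left(13 - 4\right) 915 = \left(-4\right) 9 \cdot 915 = \left(-36\right) 915 = -32940$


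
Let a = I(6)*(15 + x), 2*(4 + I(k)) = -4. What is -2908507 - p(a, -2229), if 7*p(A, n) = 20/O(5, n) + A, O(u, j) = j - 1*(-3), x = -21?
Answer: -22660218095/7791 ≈ -2.9085e+6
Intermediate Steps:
I(k) = -6 (I(k) = -4 + (1/2)*(-4) = -4 - 2 = -6)
O(u, j) = 3 + j (O(u, j) = j + 3 = 3 + j)
a = 36 (a = -6*(15 - 21) = -6*(-6) = 36)
p(A, n) = A/7 + 20/(7*(3 + n)) (p(A, n) = (20/(3 + n) + A)/7 = (A + 20/(3 + n))/7 = A/7 + 20/(7*(3 + n)))
-2908507 - p(a, -2229) = -2908507 - (20 + 36*(3 - 2229))/(7*(3 - 2229)) = -2908507 - (20 + 36*(-2226))/(7*(-2226)) = -2908507 - (-1)*(20 - 80136)/(7*2226) = -2908507 - (-1)*(-80116)/(7*2226) = -2908507 - 1*40058/7791 = -2908507 - 40058/7791 = -22660218095/7791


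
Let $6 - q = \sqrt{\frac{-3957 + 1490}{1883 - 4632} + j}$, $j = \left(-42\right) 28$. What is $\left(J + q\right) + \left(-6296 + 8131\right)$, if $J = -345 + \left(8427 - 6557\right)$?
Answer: $3366 - \frac{i \sqrt{8880251393}}{2749} \approx 3366.0 - 34.28 i$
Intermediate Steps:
$j = -1176$
$J = 1525$ ($J = -345 + 1870 = 1525$)
$q = 6 - \frac{i \sqrt{8880251393}}{2749}$ ($q = 6 - \sqrt{\frac{-3957 + 1490}{1883 - 4632} - 1176} = 6 - \sqrt{- \frac{2467}{-2749} - 1176} = 6 - \sqrt{\left(-2467\right) \left(- \frac{1}{2749}\right) - 1176} = 6 - \sqrt{\frac{2467}{2749} - 1176} = 6 - \sqrt{- \frac{3230357}{2749}} = 6 - \frac{i \sqrt{8880251393}}{2749} \approx 6.0 - 34.28 i$)
$\left(J + q\right) + \left(-6296 + 8131\right) = \left(1525 + \left(6 - \frac{i \sqrt{8880251393}}{2749}\right)\right) + \left(-6296 + 8131\right) = \left(1531 - \frac{i \sqrt{8880251393}}{2749}\right) + 1835 = 3366 - \frac{i \sqrt{8880251393}}{2749}$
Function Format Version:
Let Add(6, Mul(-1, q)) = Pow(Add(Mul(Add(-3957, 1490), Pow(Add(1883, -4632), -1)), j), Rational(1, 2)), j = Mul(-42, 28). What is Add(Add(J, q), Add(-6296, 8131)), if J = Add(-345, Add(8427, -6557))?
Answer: Add(3366, Mul(Rational(-1, 2749), I, Pow(8880251393, Rational(1, 2)))) ≈ Add(3366.0, Mul(-34.280, I))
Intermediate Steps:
j = -1176
J = 1525 (J = Add(-345, 1870) = 1525)
q = Add(6, Mul(Rational(-1, 2749), I, Pow(8880251393, Rational(1, 2)))) (q = Add(6, Mul(-1, Pow(Add(Mul(Add(-3957, 1490), Pow(Add(1883, -4632), -1)), -1176), Rational(1, 2)))) = Add(6, Mul(-1, Pow(Add(Mul(-2467, Pow(-2749, -1)), -1176), Rational(1, 2)))) = Add(6, Mul(-1, Pow(Add(Mul(-2467, Rational(-1, 2749)), -1176), Rational(1, 2)))) = Add(6, Mul(-1, Pow(Add(Rational(2467, 2749), -1176), Rational(1, 2)))) = Add(6, Mul(-1, Pow(Rational(-3230357, 2749), Rational(1, 2)))) = Add(6, Mul(-1, Mul(Rational(1, 2749), I, Pow(8880251393, Rational(1, 2))))) = Add(6, Mul(Rational(-1, 2749), I, Pow(8880251393, Rational(1, 2)))) ≈ Add(6.0000, Mul(-34.280, I)))
Add(Add(J, q), Add(-6296, 8131)) = Add(Add(1525, Add(6, Mul(Rational(-1, 2749), I, Pow(8880251393, Rational(1, 2))))), Add(-6296, 8131)) = Add(Add(1531, Mul(Rational(-1, 2749), I, Pow(8880251393, Rational(1, 2)))), 1835) = Add(3366, Mul(Rational(-1, 2749), I, Pow(8880251393, Rational(1, 2))))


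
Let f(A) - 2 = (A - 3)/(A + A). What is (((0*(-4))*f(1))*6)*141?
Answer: 0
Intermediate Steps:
f(A) = 2 + (-3 + A)/(2*A) (f(A) = 2 + (A - 3)/(A + A) = 2 + (-3 + A)/((2*A)) = 2 + (-3 + A)*(1/(2*A)) = 2 + (-3 + A)/(2*A))
(((0*(-4))*f(1))*6)*141 = (((0*(-4))*((1/2)*(-3 + 5*1)/1))*6)*141 = ((0*((1/2)*1*(-3 + 5)))*6)*141 = ((0*((1/2)*1*2))*6)*141 = ((0*1)*6)*141 = (0*6)*141 = 0*141 = 0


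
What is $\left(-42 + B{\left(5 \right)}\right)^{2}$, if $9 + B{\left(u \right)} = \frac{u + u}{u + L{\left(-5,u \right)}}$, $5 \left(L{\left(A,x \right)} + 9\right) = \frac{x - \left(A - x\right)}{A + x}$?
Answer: $\text{NaN} \approx \text{NaN}$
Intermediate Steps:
$L{\left(A,x \right)} = -9 + \frac{- A + 2 x}{5 \left(A + x\right)}$ ($L{\left(A,x \right)} = -9 + \frac{\left(x - \left(A - x\right)\right) \frac{1}{A + x}}{5} = -9 + \frac{\left(- A + 2 x\right) \frac{1}{A + x}}{5} = -9 + \frac{\frac{1}{A + x} \left(- A + 2 x\right)}{5} = -9 + \frac{- A + 2 x}{5 \left(A + x\right)}$)
$B{\left(u \right)} = -9 + \frac{2 u}{u + \frac{230 - 43 u}{5 \left(-5 + u\right)}}$ ($B{\left(u \right)} = -9 + \frac{u + u}{u + \frac{\left(-46\right) \left(-5\right) - 43 u}{5 \left(-5 + u\right)}} = -9 + \frac{2 u}{u + \frac{230 - 43 u}{5 \left(-5 + u\right)}}$)
$\left(-42 + B{\left(5 \right)}\right)^{2} = \left(-42 + \frac{-2070 - 35 \cdot 5^{2} + 562 \cdot 5}{230 - 340 + 5 \cdot 5^{2}}\right)^{2} = \left(-42 + \frac{-2070 - 875 + 2810}{230 - 340 + 5 \cdot 25}\right)^{2} = \left(-42 + \frac{-2070 - 875 + 2810}{230 - 340 + 125}\right)^{2} = \left(-42 + \frac{1}{15} \left(-135\right)\right)^{2} = \left(-42 - 9\right)^{2} = \left(-51\right)^{2} = 2601$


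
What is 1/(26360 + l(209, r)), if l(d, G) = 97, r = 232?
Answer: 1/26457 ≈ 3.7797e-5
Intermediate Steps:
1/(26360 + l(209, r)) = 1/(26360 + 97) = 1/26457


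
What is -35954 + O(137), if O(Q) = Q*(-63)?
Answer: -44585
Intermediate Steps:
O(Q) = -63*Q
-35954 + O(137) = -35954 - 63*137 = -35954 - 8631 = -44585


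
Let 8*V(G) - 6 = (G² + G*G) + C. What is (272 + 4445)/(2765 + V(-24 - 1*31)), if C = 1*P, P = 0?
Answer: 4717/3522 ≈ 1.3393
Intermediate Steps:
C = 0 (C = 1*0 = 0)
V(G) = ¾ + G²/4 (V(G) = ¾ + ((G² + G*G) + 0)/8 = ¾ + ((G² + G²) + 0)/8 = ¾ + (2*G² + 0)/8 = ¾ + (2*G²)/8 = ¾ + G²/4)
(272 + 4445)/(2765 + V(-24 - 1*31)) = (272 + 4445)/(2765 + (¾ + (-24 - 1*31)²/4)) = 4717/(2765 + (¾ + (-24 - 31)²/4)) = 4717/(2765 + (¾ + (¼)*(-55)²)) = 4717/(2765 + (¾ + (¼)*3025)) = 4717/(2765 + (¾ + 3025/4)) = 4717/(2765 + 757) = 4717/3522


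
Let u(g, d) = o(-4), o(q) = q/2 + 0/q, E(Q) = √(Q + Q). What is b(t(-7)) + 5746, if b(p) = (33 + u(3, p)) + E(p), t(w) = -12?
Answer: 5777 + 2*I*√6 ≈ 5777.0 + 4.899*I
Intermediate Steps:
E(Q) = √2*√Q (E(Q) = √(2*Q) = √2*√Q)
o(q) = q/2 (o(q) = q*(½) + 0 = q/2 + 0 = q/2)
u(g, d) = -2 (u(g, d) = (½)*(-4) = -2)
b(p) = 31 + √2*√p (b(p) = (33 - 2) + √2*√p = 31 + √2*√p)
b(t(-7)) + 5746 = (31 + √2*√(-12)) + 5746 = (31 + √2*(2*I*√3)) + 5746 = (31 + 2*I*√6) + 5746 = 5777 + 2*I*√6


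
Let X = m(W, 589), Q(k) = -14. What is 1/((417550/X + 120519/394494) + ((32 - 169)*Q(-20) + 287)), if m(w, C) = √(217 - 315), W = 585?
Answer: 38133534097974/30847132213796632169 + 515725668419300*I*√2/30847132213796632169 ≈ 1.2362e-6 + 2.3644e-5*I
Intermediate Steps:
m(w, C) = 7*I*√2 (m(w, C) = √(-98) = 7*I*√2)
X = 7*I*√2 ≈ 9.8995*I
1/((417550/X + 120519/394494) + ((32 - 169)*Q(-20) + 287)) = 1/((417550/((7*I*√2)) + 120519/394494) + ((32 - 169)*(-14) + 287)) = 1/((417550*(-I*√2/14) + 120519*(1/394494)) + (-137*(-14) + 287)) = 1/((-29825*I*√2 + 40173/131498) + (1918 + 287)) = 1/((40173/131498 - 29825*I*√2) + 2205) = 1/(289993263/131498 - 29825*I*√2)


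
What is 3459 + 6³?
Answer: 3675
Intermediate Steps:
3459 + 6³ = 3459 + 216 = 3675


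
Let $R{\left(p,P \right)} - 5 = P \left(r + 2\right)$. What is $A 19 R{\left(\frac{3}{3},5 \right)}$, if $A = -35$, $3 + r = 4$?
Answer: $-13300$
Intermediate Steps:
$r = 1$ ($r = -3 + 4 = 1$)
$R{\left(p,P \right)} = 5 + 3 P$ ($R{\left(p,P \right)} = 5 + P \left(1 + 2\right) = 5 + P 3 = 5 + 3 P$)
$A 19 R{\left(\frac{3}{3},5 \right)} = \left(-35\right) 19 \left(5 + 3 \cdot 5\right) = - 665 \left(5 + 15\right) = \left(-665\right) 20 = -13300$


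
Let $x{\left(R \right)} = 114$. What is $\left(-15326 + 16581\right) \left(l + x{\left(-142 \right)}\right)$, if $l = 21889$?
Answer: $27613765$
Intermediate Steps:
$\left(-15326 + 16581\right) \left(l + x{\left(-142 \right)}\right) = \left(-15326 + 16581\right) \left(21889 + 114\right) = 1255 \cdot 22003 = 27613765$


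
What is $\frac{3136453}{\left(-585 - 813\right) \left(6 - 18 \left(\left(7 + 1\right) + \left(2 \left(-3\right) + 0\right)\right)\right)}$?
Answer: $\frac{3136453}{41940} \approx 74.784$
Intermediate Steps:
$\frac{3136453}{\left(-585 - 813\right) \left(6 - 18 \left(\left(7 + 1\right) + \left(2 \left(-3\right) + 0\right)\right)\right)} = \frac{3136453}{\left(-585 - 813\right) \left(6 - 18 \left(8 + \left(-6 + 0\right)\right)\right)} = \frac{3136453}{\left(-1398\right) \left(6 - 18 \left(8 - 6\right)\right)} = \frac{3136453}{\left(-1398\right) \left(6 - 36\right)} = \frac{3136453}{\left(-1398\right) \left(-30\right)} = \frac{3136453}{41940}$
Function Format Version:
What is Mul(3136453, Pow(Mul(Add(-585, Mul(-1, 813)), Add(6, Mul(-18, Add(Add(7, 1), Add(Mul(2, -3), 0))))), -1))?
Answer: Rational(3136453, 41940) ≈ 74.784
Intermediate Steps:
Mul(3136453, Pow(Mul(Add(-585, Mul(-1, 813)), Add(6, Mul(-18, Add(Add(7, 1), Add(Mul(2, -3), 0))))), -1)) = Mul(3136453, Pow(Mul(Add(-585, -813), Add(6, Mul(-18, Add(8, Add(-6, 0))))), -1)) = Mul(3136453, Pow(Mul(-1398, Add(6, Mul(-18, Add(8, -6)))), -1)) = Mul(3136453, Pow(Mul(-1398, Add(6, Mul(-18, 2))), -1)) = Mul(3136453, Pow(Mul(-1398, Add(6, -36)), -1)) = Mul(3136453, Pow(Mul(-1398, -30), -1)) = Mul(3136453, Pow(41940, -1)) = Mul(3136453, Rational(1, 41940)) = Rational(3136453, 41940)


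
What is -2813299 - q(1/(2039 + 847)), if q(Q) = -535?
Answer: -2812764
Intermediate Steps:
-2813299 - q(1/(2039 + 847)) = -2813299 - 1*(-535) = -2813299 + 535 = -2812764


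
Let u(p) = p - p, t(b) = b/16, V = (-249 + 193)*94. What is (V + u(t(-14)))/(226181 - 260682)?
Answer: 5264/34501 ≈ 0.15258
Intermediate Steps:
V = -5264 (V = -56*94 = -5264)
t(b) = b/16 (t(b) = b*(1/16) = b/16)
u(p) = 0
(V + u(t(-14)))/(226181 - 260682) = (-5264 + 0)/(226181 - 260682) = -5264/(-34501) = -5264*(-1/34501) = 5264/34501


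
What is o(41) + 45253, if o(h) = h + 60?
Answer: 45354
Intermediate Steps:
o(h) = 60 + h
o(41) + 45253 = (60 + 41) + 45253 = 101 + 45253 = 45354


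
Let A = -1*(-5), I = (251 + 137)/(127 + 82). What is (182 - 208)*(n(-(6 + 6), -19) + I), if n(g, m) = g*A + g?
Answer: 381160/209 ≈ 1823.7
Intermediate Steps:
I = 388/209 ≈ 1.8565
A = 5
n(g, m) = 6*g (n(g, m) = g*5 + g = 5*g + g = 6*g)
(182 - 208)*(n(-(6 + 6), -19) + I) = (182 - 208)*(6*(-(6 + 6)) + 388/209) = -26*(6*(-1*12) + 388/209) = -26*(6*(-12) + 388/209) = -26*(-72 + 388/209) = -26*(-14660/209) = 381160/209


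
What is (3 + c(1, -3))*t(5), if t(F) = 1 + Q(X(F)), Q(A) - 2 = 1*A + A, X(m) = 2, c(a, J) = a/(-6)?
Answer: 119/6 ≈ 19.833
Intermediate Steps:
c(a, J) = -a/6 (c(a, J) = a*(-⅙) = -a/6)
Q(A) = 2 + 2*A (Q(A) = 2 + (1*A + A) = 2 + (A + A) = 2 + 2*A)
t(F) = 7 (t(F) = 1 + (2 + 2*2) = 1 + (2 + 4) = 1 + 6 = 7)
(3 + c(1, -3))*t(5) = (3 - ⅙*1)*7 = (3 - ⅙)*7 = (17/6)*7 = 119/6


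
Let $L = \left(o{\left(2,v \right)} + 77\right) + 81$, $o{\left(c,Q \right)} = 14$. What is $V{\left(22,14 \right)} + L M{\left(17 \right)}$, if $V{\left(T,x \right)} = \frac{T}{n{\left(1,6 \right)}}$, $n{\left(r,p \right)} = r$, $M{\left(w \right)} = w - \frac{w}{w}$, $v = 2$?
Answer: $2774$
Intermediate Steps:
$M{\left(w \right)} = -1 + w$ ($M{\left(w \right)} = w - 1 = -1 + w$)
$L = 172$ ($L = \left(14 + 77\right) + 81 = 91 + 81 = 172$)
$V{\left(T,x \right)} = T$ ($V{\left(T,x \right)} = \frac{T}{1} = T 1 = T$)
$V{\left(22,14 \right)} + L M{\left(17 \right)} = 22 + 172 \left(-1 + 17\right) = 22 + 172 \cdot 16 = 22 + 2752 = 2774$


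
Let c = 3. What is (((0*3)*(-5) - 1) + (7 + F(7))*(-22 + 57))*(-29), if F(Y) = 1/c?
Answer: -22243/3 ≈ -7414.3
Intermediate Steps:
F(Y) = ⅓ (F(Y) = 1/3 = ⅓)
(((0*3)*(-5) - 1) + (7 + F(7))*(-22 + 57))*(-29) = (((0*3)*(-5) - 1) + (7 + ⅓)*(-22 + 57))*(-29) = ((0*(-5) - 1) + (22/3)*35)*(-29) = ((0 - 1) + 770/3)*(-29) = (-1 + 770/3)*(-29) = (767/3)*(-29) = -22243/3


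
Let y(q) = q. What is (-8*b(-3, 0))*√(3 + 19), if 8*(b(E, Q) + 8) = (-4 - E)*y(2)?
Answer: 66*√22 ≈ 309.57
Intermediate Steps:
b(E, Q) = -9 - E/4 (b(E, Q) = -8 + ((-4 - E)*2)/8 = -8 + (-8 - 2*E)/8 = -8 + (-1 - E/4) = -9 - E/4)
(-8*b(-3, 0))*√(3 + 19) = (-8*(-9 - ¼*(-3)))*√(3 + 19) = (-8*(-9 + ¾))*√22 = (-8*(-33/4))*√22 = 66*√22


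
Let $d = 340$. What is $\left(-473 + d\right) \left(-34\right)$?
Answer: $4522$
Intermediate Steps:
$\left(-473 + d\right) \left(-34\right) = \left(-473 + 340\right) \left(-34\right) = \left(-133\right) \left(-34\right) = 4522$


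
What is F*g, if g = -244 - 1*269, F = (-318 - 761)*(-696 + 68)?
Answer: -347614956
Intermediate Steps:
F = 677612 (F = -1079*(-628) = 677612)
g = -513 (g = -244 - 269 = -513)
F*g = 677612*(-513) = -347614956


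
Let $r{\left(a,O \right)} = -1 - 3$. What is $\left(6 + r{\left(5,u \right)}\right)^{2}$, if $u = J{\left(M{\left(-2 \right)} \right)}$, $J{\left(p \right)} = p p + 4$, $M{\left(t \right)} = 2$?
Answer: $4$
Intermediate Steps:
$J{\left(p \right)} = 4 + p^{2}$ ($J{\left(p \right)} = p^{2} + 4 = 4 + p^{2}$)
$u = 8$ ($u = 4 + 2^{2} = 4 + 4 = 8$)
$r{\left(a,O \right)} = -4$
$\left(6 + r{\left(5,u \right)}\right)^{2} = \left(6 - 4\right)^{2} = 2^{2} = 4$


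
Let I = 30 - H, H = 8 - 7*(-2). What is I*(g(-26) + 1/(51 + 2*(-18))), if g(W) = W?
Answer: -3112/15 ≈ -207.47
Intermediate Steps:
H = 22 (H = 8 + 14 = 22)
I = 8 (I = 30 - 1*22 = 30 - 22 = 8)
I*(g(-26) + 1/(51 + 2*(-18))) = 8*(-26 + 1/(51 + 2*(-18))) = 8*(-26 + 1/(51 - 36)) = 8*(-26 + 1/15) = 8*(-389/15) = -3112/15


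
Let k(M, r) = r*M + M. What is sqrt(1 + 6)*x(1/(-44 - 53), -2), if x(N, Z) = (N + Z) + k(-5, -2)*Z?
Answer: -1165*sqrt(7)/97 ≈ -31.776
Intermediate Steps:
k(M, r) = M + M*r (k(M, r) = M*r + M = M + M*r)
x(N, Z) = N + 6*Z (x(N, Z) = (N + Z) + (-5*(1 - 2))*Z = (N + Z) + (-5*(-1))*Z = (N + Z) + 5*Z = N + 6*Z)
sqrt(1 + 6)*x(1/(-44 - 53), -2) = sqrt(1 + 6)*(1/(-44 - 53) + 6*(-2)) = sqrt(7)*(1/(-97) - 12) = sqrt(7)*(-1/97 - 12) = sqrt(7)*(-1165/97) = -1165*sqrt(7)/97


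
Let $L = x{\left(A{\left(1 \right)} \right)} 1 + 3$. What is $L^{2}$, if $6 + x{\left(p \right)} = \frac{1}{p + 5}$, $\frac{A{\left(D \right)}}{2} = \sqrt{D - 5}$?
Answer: $\frac{13908}{1681} + \frac{944 i}{1681} \approx 8.2737 + 0.56157 i$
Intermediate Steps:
$A{\left(D \right)} = 2 \sqrt{-5 + D}$ ($A{\left(D \right)} = 2 \sqrt{D - 5} = 2 \sqrt{-5 + D}$)
$x{\left(p \right)} = -6 + \frac{1}{5 + p}$ ($x{\left(p \right)} = -6 + \frac{1}{p + 5} = -6 + \frac{1}{5 + p}$)
$L = 3 + \frac{\left(-29 - 24 i\right) \left(5 - 4 i\right)}{41}$ ($L = \frac{-29 - 6 \cdot 2 \sqrt{-5 + 1}}{5 + 2 \sqrt{-5 + 1}} \cdot 1 + 3 = \frac{-29 - 6 \cdot 2 \sqrt{-4}}{5 + 2 \sqrt{-4}} \cdot 1 + 3 = \frac{-29 - 6 \cdot 2 \cdot 2 i}{5 + 2 \cdot 2 i} 1 + 3 = \frac{-29 - 6 \cdot 4 i}{5 + 4 i} 1 + 3 = \frac{5 - 4 i}{41} \left(-29 - 24 i\right) 1 + 3 = \frac{\left(-29 - 24 i\right) \left(5 - 4 i\right)}{41} \cdot 1 + 3 = \frac{\left(-29 - 24 i\right) \left(5 - 4 i\right)}{41} + 3 = 3 + \frac{\left(-29 - 24 i\right) \left(5 - 4 i\right)}{41} \approx -2.878 - 0.097561 i$)
$L^{2} = \left(- \frac{118}{41} - \frac{4 i}{41}\right)^{2}$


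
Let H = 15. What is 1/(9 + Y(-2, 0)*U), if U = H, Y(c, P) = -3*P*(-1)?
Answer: ⅑ ≈ 0.11111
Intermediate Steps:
Y(c, P) = 3*P
U = 15
1/(9 + Y(-2, 0)*U) = 1/(9 + (3*0)*15) = 1/(9 + 0*15) = 1/(9 + 0) = 1/9 = ⅑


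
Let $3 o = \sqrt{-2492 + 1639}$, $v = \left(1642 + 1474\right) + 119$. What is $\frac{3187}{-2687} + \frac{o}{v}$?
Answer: $- \frac{3187}{2687} + \frac{i \sqrt{853}}{9705} \approx -1.1861 + 0.0030094 i$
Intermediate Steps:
$v = 3235$ ($v = 3116 + 119 = 3235$)
$o = \frac{i \sqrt{853}}{3}$ ($o = \frac{\sqrt{-2492 + 1639}}{3} = \frac{\sqrt{-853}}{3} = \frac{i \sqrt{853}}{3} \approx 9.7354 i$)
$\frac{3187}{-2687} + \frac{o}{v} = \frac{3187}{-2687} + \frac{\frac{1}{3} i \sqrt{853}}{3235} = 3187 \left(- \frac{1}{2687}\right) + \frac{i \sqrt{853}}{3} \cdot \frac{1}{3235} = - \frac{3187}{2687} + \frac{i \sqrt{853}}{9705}$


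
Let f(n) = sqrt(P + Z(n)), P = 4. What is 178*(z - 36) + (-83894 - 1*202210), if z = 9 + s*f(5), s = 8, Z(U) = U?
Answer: -286638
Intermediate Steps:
f(n) = sqrt(4 + n)
z = 33 (z = 9 + 8*sqrt(4 + 5) = 9 + 8*sqrt(9) = 9 + 8*3 = 9 + 24 = 33)
178*(z - 36) + (-83894 - 1*202210) = 178*(33 - 36) + (-83894 - 1*202210) = 178*(-3) + (-83894 - 202210) = -534 - 286104 = -286638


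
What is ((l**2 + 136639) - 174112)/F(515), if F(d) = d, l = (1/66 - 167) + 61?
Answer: -114302363/2243340 ≈ -50.952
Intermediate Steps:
l = -6995/66 (l = (1/66 - 167) + 61 = -11021/66 + 61 = -6995/66 ≈ -105.98)
((l**2 + 136639) - 174112)/F(515) = (((-6995/66)**2 + 136639) - 174112)/515 = ((48930025/4356 + 136639) - 174112)*(1/515) = (644129509/4356 - 174112)*(1/515) = -114302363/4356*1/515 = -114302363/2243340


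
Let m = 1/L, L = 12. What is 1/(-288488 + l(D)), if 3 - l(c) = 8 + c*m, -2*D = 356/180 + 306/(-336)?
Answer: -60480/17448053951 ≈ -3.4663e-6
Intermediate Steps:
D = -2689/5040 (D = -(356/180 + 306/(-336))/2 = -(356*(1/180) + 306*(-1/336))/2 = -(89/45 - 51/56)/2 = -½*2689/2520 = -2689/5040 ≈ -0.53353)
m = 1/12 ≈ 0.083333
l(c) = -5 - c/12 (l(c) = 3 - (8 + c*(1/12)) = 3 - (8 + c/12) = 3 + (-8 - c/12) = -5 - c/12)
1/(-288488 + l(D)) = 1/(-288488 + (-5 - 1/12*(-2689/5040))) = 1/(-288488 + (-5 + 2689/60480)) = 1/(-288488 - 299711/60480) = 1/(-17448053951/60480) = -60480/17448053951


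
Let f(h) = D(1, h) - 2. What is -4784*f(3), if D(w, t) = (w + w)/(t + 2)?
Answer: 38272/5 ≈ 7654.4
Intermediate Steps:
D(w, t) = 2*w/(2 + t) (D(w, t) = (2*w)/(2 + t) = 2*w/(2 + t))
f(h) = -2 + 2/(2 + h) (f(h) = 2*1/(2 + h) - 2 = 2/(2 + h) - 2 = -2 + 2/(2 + h))
-4784*f(3) = -9568*(-1 - 1*3)/(2 + 3) = -9568*(-1 - 3)/5 = -9568*(-4)/5 = -4784*(-8/5) = 38272/5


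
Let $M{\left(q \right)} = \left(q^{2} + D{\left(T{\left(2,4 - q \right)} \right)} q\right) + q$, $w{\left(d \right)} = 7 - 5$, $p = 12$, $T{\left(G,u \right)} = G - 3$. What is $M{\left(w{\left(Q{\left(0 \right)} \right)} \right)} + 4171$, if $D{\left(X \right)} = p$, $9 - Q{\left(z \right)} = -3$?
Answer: $4201$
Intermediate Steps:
$T{\left(G,u \right)} = -3 + G$ ($T{\left(G,u \right)} = G - 3 = -3 + G$)
$Q{\left(z \right)} = 12$ ($Q{\left(z \right)} = 9 - -3 = 9 + 3 = 12$)
$D{\left(X \right)} = 12$
$w{\left(d \right)} = 2$
$M{\left(q \right)} = q^{2} + 13 q$ ($M{\left(q \right)} = \left(q^{2} + 12 q\right) + q = q^{2} + 13 q$)
$M{\left(w{\left(Q{\left(0 \right)} \right)} \right)} + 4171 = 2 \left(13 + 2\right) + 4171 = 2 \cdot 15 + 4171 = 30 + 4171 = 4201$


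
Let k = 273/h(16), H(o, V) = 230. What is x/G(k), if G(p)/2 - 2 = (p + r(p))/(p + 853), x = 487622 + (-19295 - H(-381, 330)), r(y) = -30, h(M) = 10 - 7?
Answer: 220941784/1949 ≈ 1.1336e+5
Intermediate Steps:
h(M) = 3
x = 468097 (x = 487622 + (-19295 - 1*230) = 487622 + (-19295 - 230) = 487622 - 19525 = 468097)
k = 91 (k = 273/3 = 273*(1/3) = 91)
G(p) = 4 + 2*(-30 + p)/(853 + p) (G(p) = 4 + 2*((p - 30)/(p + 853)) = 4 + 2*((-30 + p)/(853 + p)) = 4 + 2*(-30 + p)/(853 + p))
x/G(k) = 468097/((2*(1676 + 3*91)/(853 + 91))) = 468097/((2*(1676 + 273)/944)) = 468097/((2*(1/944)*1949)) = 468097/(1949/472) = 468097*(472/1949) = 220941784/1949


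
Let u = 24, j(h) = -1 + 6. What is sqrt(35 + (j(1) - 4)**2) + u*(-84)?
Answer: -2010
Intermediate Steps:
j(h) = 5
sqrt(35 + (j(1) - 4)**2) + u*(-84) = sqrt(35 + (5 - 4)**2) + 24*(-84) = sqrt(35 + 1**2) - 2016 = sqrt(35 + 1) - 2016 = sqrt(36) - 2016 = 6 - 2016 = -2010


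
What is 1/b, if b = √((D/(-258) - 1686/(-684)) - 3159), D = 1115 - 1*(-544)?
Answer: -I*√4750300257/3876214 ≈ -0.017781*I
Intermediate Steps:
D = 1659 (D = 1115 + 544 = 1659)
b = 2*I*√4750300257/2451 (b = √((1659/(-258) - 1686/(-684)) - 3159) = √((1659*(-1/258) - 1686*(-1/684)) - 3159) = √((-553/86 + 281/114) - 3159) = √(-9719/2451 - 3159) = √(-7752428/2451) = 2*I*√4750300257/2451 ≈ 56.24*I)
1/b = 1/(2*I*√4750300257/2451) = -I*√4750300257/3876214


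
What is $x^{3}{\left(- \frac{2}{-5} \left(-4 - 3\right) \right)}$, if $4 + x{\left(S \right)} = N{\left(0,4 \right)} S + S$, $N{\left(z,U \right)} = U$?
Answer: $-5832$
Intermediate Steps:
$x{\left(S \right)} = -4 + 5 S$ ($x{\left(S \right)} = -4 + \left(4 S + S\right) = -4 + 5 S$)
$x^{3}{\left(- \frac{2}{-5} \left(-4 - 3\right) \right)} = \left(-4 + 5 - \frac{2}{-5} \left(-4 - 3\right)\right)^{3} = \left(-4 + 5 \left(-2\right) \left(- \frac{1}{5}\right) \left(-7\right)\right)^{3} = \left(-4 + 5 \cdot \frac{2}{5} \left(-7\right)\right)^{3} = \left(-4 + 5 \left(- \frac{14}{5}\right)\right)^{3} = \left(-4 - 14\right)^{3} = \left(-18\right)^{3} = -5832$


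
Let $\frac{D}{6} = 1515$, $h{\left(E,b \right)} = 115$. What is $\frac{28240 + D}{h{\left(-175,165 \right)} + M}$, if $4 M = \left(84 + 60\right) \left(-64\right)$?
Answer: $- \frac{37330}{2189} \approx -17.053$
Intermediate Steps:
$D = 9090$ ($D = 6 \cdot 1515 = 9090$)
$M = -2304$ ($M = \frac{\left(84 + 60\right) \left(-64\right)}{4} = \frac{144 \left(-64\right)}{4} = \frac{1}{4} \left(-9216\right) = -2304$)
$\frac{28240 + D}{h{\left(-175,165 \right)} + M} = \frac{28240 + 9090}{115 - 2304} = \frac{37330}{-2189} = 37330 \left(- \frac{1}{2189}\right) = - \frac{37330}{2189}$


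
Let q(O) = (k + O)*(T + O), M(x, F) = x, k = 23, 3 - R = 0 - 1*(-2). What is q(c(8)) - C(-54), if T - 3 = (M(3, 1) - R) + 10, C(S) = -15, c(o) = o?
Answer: 728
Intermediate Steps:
R = 1 (R = 3 - (0 - 1*(-2)) = 3 - (0 + 2) = 3 - 1*2 = 3 - 2 = 1)
T = 15 (T = 3 + ((3 - 1*1) + 10) = 3 + ((3 - 1) + 10) = 3 + (2 + 10) = 3 + 12 = 15)
q(O) = (15 + O)*(23 + O) (q(O) = (23 + O)*(15 + O) = (15 + O)*(23 + O))
q(c(8)) - C(-54) = (345 + 8**2 + 38*8) - 1*(-15) = (345 + 64 + 304) + 15 = 713 + 15 = 728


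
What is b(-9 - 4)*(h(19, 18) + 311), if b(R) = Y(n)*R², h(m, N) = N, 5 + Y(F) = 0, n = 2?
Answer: -278005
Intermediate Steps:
Y(F) = -5 (Y(F) = -5 + 0 = -5)
b(R) = -5*R²
b(-9 - 4)*(h(19, 18) + 311) = (-5*(-9 - 4)²)*(18 + 311) = -5*(-13)²*329 = -5*169*329 = -845*329 = -278005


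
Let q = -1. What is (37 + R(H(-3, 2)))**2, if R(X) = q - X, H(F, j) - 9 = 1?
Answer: 676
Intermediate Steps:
H(F, j) = 10 (H(F, j) = 9 + 1 = 10)
R(X) = -1 - X
(37 + R(H(-3, 2)))**2 = (37 + (-1 - 1*10))**2 = (37 + (-1 - 10))**2 = (37 - 11)**2 = 26**2 = 676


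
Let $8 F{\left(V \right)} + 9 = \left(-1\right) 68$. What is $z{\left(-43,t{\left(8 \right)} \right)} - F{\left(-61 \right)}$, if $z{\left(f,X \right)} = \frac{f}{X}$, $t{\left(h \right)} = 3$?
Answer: $- \frac{113}{24} \approx -4.7083$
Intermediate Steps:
$F{\left(V \right)} = - \frac{77}{8}$ ($F{\left(V \right)} = - \frac{9}{8} + \frac{\left(-1\right) 68}{8} = - \frac{9}{8} + \frac{1}{8} \left(-68\right) = - \frac{9}{8} - \frac{17}{2} = - \frac{77}{8}$)
$z{\left(-43,t{\left(8 \right)} \right)} - F{\left(-61 \right)} = - \frac{43}{3} - - \frac{77}{8} = \left(-43\right) \frac{1}{3} + \frac{77}{8} = - \frac{43}{3} + \frac{77}{8} = - \frac{113}{24}$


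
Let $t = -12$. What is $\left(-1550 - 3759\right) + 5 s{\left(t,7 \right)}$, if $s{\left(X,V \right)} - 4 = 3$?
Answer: $-5274$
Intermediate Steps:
$s{\left(X,V \right)} = 7$ ($s{\left(X,V \right)} = 4 + 3 = 7$)
$\left(-1550 - 3759\right) + 5 s{\left(t,7 \right)} = \left(-1550 - 3759\right) + 5 \cdot 7 = -5309 + 35 = -5274$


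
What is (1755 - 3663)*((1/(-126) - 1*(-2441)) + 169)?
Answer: -34859054/7 ≈ -4.9799e+6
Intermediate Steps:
(1755 - 3663)*((1/(-126) - 1*(-2441)) + 169) = -1908*((-1/126 + 2441) + 169) = -1908*(307565/126 + 169) = -1908*328859/126 = -34859054/7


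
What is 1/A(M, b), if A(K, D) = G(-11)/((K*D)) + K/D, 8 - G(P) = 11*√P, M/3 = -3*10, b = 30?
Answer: -486480/1460911 - 660*I*√11/1460911 ≈ -0.333 - 0.0014984*I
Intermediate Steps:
M = -90 (M = 3*(-3*10) = 3*(-30) = -90)
G(P) = 8 - 11*√P
A(K, D) = K/D + (8 - 11*I*√11)/(D*K) (A(K, D) = (8 - 11*I*√11)/((K*D)) + K/D = (8 - 11*I*√11)/((D*K)) + K/D = (8 - 11*I*√11)*(1/(D*K)) + K/D = (8 - 11*I*√11)/(D*K) + K/D = K/D + (8 - 11*I*√11)/(D*K))
1/A(M, b) = 1/((8 + (-90)² - 11*I*√11)/(30*(-90))) = 1/((1/30)*(-1/90)*(8 + 8100 - 11*I*√11)) = 1/((1/30)*(-1/90)*(8108 - 11*I*√11)) = 1/(-2027/675 + 11*I*√11/2700)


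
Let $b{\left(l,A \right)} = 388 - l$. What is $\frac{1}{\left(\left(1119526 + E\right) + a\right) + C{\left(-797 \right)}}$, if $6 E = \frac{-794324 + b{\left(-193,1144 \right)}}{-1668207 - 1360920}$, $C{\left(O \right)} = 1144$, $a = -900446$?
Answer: $\frac{6058254}{1334173193477} \approx 4.5408 \cdot 10^{-6}$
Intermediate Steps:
$E = \frac{264581}{6058254}$ ($E = \frac{\left(-794324 + \left(388 - -193\right)\right) \frac{1}{-1668207 - 1360920}}{6} = \frac{\left(-794324 + \left(388 + 193\right)\right) \frac{1}{-3029127}}{6} = \frac{\left(-794324 + 581\right) \left(- \frac{1}{3029127}\right)}{6} = \frac{\left(-793743\right) \left(- \frac{1}{3029127}\right)}{6} = \frac{1}{6} \cdot \frac{264581}{1009709} = \frac{264581}{6058254} \approx 0.043673$)
$\frac{1}{\left(\left(1119526 + E\right) + a\right) + C{\left(-797 \right)}} = \frac{1}{\left(\left(1119526 + \frac{264581}{6058254}\right) - 900446\right) + 1144} = \frac{1}{\left(\frac{6782373132185}{6058254} - 900446\right) + 1144} = \frac{1}{\frac{1327242550901}{6058254} + 1144} = \frac{1}{\frac{1334173193477}{6058254}} = \frac{6058254}{1334173193477}$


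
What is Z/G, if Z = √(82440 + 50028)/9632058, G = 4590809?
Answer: √33117/22109469277461 ≈ 8.2309e-12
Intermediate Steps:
Z = √33117/4816029 (Z = √132468*(1/9632058) = (2*√33117)*(1/9632058) = √33117/4816029 ≈ 3.7786e-5)
Z/G = (√33117/4816029)/4590809 = (√33117/4816029)*(1/4590809) = √33117/22109469277461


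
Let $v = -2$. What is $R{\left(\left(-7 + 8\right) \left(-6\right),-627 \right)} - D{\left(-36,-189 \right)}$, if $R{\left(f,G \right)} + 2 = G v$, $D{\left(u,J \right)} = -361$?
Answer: $1613$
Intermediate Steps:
$R{\left(f,G \right)} = -2 - 2 G$ ($R{\left(f,G \right)} = -2 + G \left(-2\right) = -2 - 2 G$)
$R{\left(\left(-7 + 8\right) \left(-6\right),-627 \right)} - D{\left(-36,-189 \right)} = \left(-2 - -1254\right) - -361 = \left(-2 + 1254\right) + 361 = 1252 + 361 = 1613$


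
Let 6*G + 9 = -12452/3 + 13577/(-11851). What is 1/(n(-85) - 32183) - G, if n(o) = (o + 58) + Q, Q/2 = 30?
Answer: 2377964355341/3429086850 ≈ 693.47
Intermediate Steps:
Q = 60 (Q = 2*30 = 60)
n(o) = 118 + o (n(o) = (o + 58) + 60 = (58 + o) + 60 = 118 + o)
G = -73964680/106659 (G = -3/2 + (-12452/3 + 13577/(-11851))/6 = -3/2 + (-12452*1/3 + 13577*(-1/11851))/6 = -3/2 + (-12452/3 - 13577/11851)/6 = -3/2 + (1/6)*(-147609383/35553) = -3/2 - 147609383/213318 = -73964680/106659 ≈ -693.47)
1/(n(-85) - 32183) - G = 1/((118 - 85) - 32183) - 1*(-73964680/106659) = 1/(33 - 32183) + 73964680/106659 = 1/(-32150) + 73964680/106659 = -1/32150 + 73964680/106659 = 2377964355341/3429086850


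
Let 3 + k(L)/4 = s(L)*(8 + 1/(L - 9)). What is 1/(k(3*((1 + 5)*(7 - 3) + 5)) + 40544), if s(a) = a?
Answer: 13/563166 ≈ 2.3084e-5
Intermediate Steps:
k(L) = -12 + 4*L*(8 + 1/(-9 + L)) (k(L) = -12 + 4*(L*(8 + 1/(L - 9))) = -12 + 4*(L*(8 + 1/(-9 + L))) = -12 + 4*L*(8 + 1/(-9 + L)))
1/(k(3*((1 + 5)*(7 - 3) + 5)) + 40544) = 1/(4*(27 - 222*((1 + 5)*(7 - 3) + 5) + 8*(3*((1 + 5)*(7 - 3) + 5))**2)/(-9 + 3*((1 + 5)*(7 - 3) + 5)) + 40544) = 1/(4*(27 - 222*(6*4 + 5) + 8*(3*(6*4 + 5))**2)/(-9 + 3*(6*4 + 5)) + 40544) = 1/(4*(27 - 222*(24 + 5) + 8*(3*(24 + 5))**2)/(-9 + 3*(24 + 5)) + 40544) = 1/(4*(27 - 222*29 + 8*(3*29)**2)/(-9 + 3*29) + 40544) = 1/(4*(27 - 74*87 + 8*87**2)/(-9 + 87) + 40544) = 1/(4*(27 - 6438 + 8*7569)/78 + 40544) = 1/(4*(1/78)*(27 - 6438 + 60552) + 40544) = 1/(4*(1/78)*54141 + 40544) = 1/(36094/13 + 40544) = 1/(563166/13) = 13/563166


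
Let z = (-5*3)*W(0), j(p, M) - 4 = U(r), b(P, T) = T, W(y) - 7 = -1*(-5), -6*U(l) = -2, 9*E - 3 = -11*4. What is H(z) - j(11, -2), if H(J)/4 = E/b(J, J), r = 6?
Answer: -1714/405 ≈ -4.2321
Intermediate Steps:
E = -41/9 (E = 1/3 + (-11*4)/9 = 1/3 + (1/9)*(-44) = 1/3 - 44/9 = -41/9 ≈ -4.5556)
U(l) = 1/3 (U(l) = -1/6*(-2) = 1/3)
W(y) = 12 (W(y) = 7 - 1*(-5) = 7 + 5 = 12)
j(p, M) = 13/3 (j(p, M) = 4 + 1/3 = 13/3)
z = -180 (z = -5*3*12 = -15*12 = -180)
H(J) = -164/(9*J) (H(J) = 4*(-41/(9*J)) = -164/(9*J))
H(z) - j(11, -2) = -164/9/(-180) - 1*13/3 = -164/9*(-1/180) - 13/3 = 41/405 - 13/3 = -1714/405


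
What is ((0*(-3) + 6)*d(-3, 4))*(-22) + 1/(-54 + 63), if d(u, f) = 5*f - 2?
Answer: -21383/9 ≈ -2375.9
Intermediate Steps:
d(u, f) = -2 + 5*f
((0*(-3) + 6)*d(-3, 4))*(-22) + 1/(-54 + 63) = ((0*(-3) + 6)*(-2 + 5*4))*(-22) + 1/(-54 + 63) = ((0 + 6)*(-2 + 20))*(-22) + 1/9 = (6*18)*(-22) + 1/9 = 108*(-22) + 1/9 = -2376 + 1/9 = -21383/9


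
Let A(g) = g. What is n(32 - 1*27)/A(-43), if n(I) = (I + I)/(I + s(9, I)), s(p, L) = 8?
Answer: -10/559 ≈ -0.017889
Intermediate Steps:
n(I) = 2*I/(8 + I) (n(I) = (I + I)/(I + 8) = (2*I)/(8 + I) = 2*I/(8 + I))
n(32 - 1*27)/A(-43) = (2*(32 - 1*27)/(8 + (32 - 1*27)))/(-43) = (2*(32 - 27)/(8 + (32 - 27)))*(-1/43) = (2*5/(8 + 5))*(-1/43) = (2*5/13)*(-1/43) = (2*5*(1/13))*(-1/43) = (10/13)*(-1/43) = -10/559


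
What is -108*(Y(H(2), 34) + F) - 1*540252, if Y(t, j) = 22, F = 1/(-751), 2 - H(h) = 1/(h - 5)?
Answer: -407513520/751 ≈ -5.4263e+5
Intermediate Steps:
H(h) = 2 - 1/(-5 + h) (H(h) = 2 - 1/(h - 5) = 2 - 1/(-5 + h))
F = -1/751 ≈ -0.0013316
-108*(Y(H(2), 34) + F) - 1*540252 = -108*(22 - 1/751) - 1*540252 = -108*16521/751 - 540252 = -1784268/751 - 540252 = -407513520/751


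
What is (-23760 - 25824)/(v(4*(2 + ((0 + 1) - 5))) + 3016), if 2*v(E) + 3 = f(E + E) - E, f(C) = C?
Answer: -33056/2007 ≈ -16.470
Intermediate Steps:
v(E) = -3/2 + E/2 (v(E) = -3/2 + ((E + E) - E)/2 = -3/2 + (2*E - E)/2 = -3/2 + E/2)
(-23760 - 25824)/(v(4*(2 + ((0 + 1) - 5))) + 3016) = (-23760 - 25824)/((-3/2 + (4*(2 + ((0 + 1) - 5)))/2) + 3016) = -49584/((-3/2 + (4*(2 + (1 - 5)))/2) + 3016) = -49584/((-3/2 + (4*(2 - 4))/2) + 3016) = -49584/((-3/2 + (4*(-2))/2) + 3016) = -49584/((-3/2 + (½)*(-8)) + 3016) = -49584/((-3/2 - 4) + 3016) = -49584/(-11/2 + 3016) = -49584/6021/2 = -49584*2/6021 = -33056/2007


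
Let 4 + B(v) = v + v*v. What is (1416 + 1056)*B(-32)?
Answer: 2442336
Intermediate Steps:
B(v) = -4 + v + v² (B(v) = -4 + (v + v*v) = -4 + (v + v²) = -4 + v + v²)
(1416 + 1056)*B(-32) = (1416 + 1056)*(-4 - 32 + (-32)²) = 2472*(-4 - 32 + 1024) = 2472*988 = 2442336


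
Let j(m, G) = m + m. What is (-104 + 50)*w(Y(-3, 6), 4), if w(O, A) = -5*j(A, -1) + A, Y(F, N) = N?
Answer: 1944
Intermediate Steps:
j(m, G) = 2*m
w(O, A) = -9*A (w(O, A) = -10*A + A = -9*A)
(-104 + 50)*w(Y(-3, 6), 4) = (-104 + 50)*(-9*4) = -54*(-36) = 1944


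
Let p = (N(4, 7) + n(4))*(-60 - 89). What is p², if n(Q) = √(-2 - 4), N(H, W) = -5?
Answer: 421819 - 222010*I*√6 ≈ 4.2182e+5 - 5.4381e+5*I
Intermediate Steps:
n(Q) = I*√6 (n(Q) = √(-6) = I*√6)
p = 745 - 149*I*√6 (p = (-5 + I*√6)*(-60 - 89) = (-5 + I*√6)*(-149) = 745 - 149*I*√6 ≈ 745.0 - 364.97*I)
p² = (745 - 149*I*√6)²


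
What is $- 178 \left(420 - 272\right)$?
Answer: $-26344$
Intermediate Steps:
$- 178 \left(420 - 272\right) = \left(-178\right) 148 = -26344$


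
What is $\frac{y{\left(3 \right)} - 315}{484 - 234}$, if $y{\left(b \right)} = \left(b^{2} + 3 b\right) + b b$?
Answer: $- \frac{144}{125} \approx -1.152$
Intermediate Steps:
$y{\left(b \right)} = 2 b^{2} + 3 b$ ($y{\left(b \right)} = \left(b^{2} + 3 b\right) + b^{2} = 2 b^{2} + 3 b$)
$\frac{y{\left(3 \right)} - 315}{484 - 234} = \frac{3 \left(3 + 2 \cdot 3\right) - 315}{484 - 234} = \frac{3 \left(3 + 6\right) - 315}{250} = \left(3 \cdot 9 - 315\right) \frac{1}{250} = \left(27 - 315\right) \frac{1}{250} = \left(-288\right) \frac{1}{250} = - \frac{144}{125}$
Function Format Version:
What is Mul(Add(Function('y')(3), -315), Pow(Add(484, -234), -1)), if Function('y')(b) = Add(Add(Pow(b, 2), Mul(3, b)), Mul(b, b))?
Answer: Rational(-144, 125) ≈ -1.1520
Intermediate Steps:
Function('y')(b) = Add(Mul(2, Pow(b, 2)), Mul(3, b)) (Function('y')(b) = Add(Add(Pow(b, 2), Mul(3, b)), Pow(b, 2)) = Add(Mul(2, Pow(b, 2)), Mul(3, b)))
Mul(Add(Function('y')(3), -315), Pow(Add(484, -234), -1)) = Mul(Add(Mul(3, Add(3, Mul(2, 3))), -315), Pow(Add(484, -234), -1)) = Mul(Add(Mul(3, Add(3, 6)), -315), Pow(250, -1)) = Mul(Add(Mul(3, 9), -315), Rational(1, 250)) = Mul(Add(27, -315), Rational(1, 250)) = Mul(-288, Rational(1, 250)) = Rational(-144, 125)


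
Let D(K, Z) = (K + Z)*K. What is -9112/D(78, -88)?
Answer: 2278/195 ≈ 11.682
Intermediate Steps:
D(K, Z) = K*(K + Z)
-9112/D(78, -88) = -9112*1/(78*(78 - 88)) = -9112/(78*(-10)) = -9112/(-780) = -9112*(-1/780) = 2278/195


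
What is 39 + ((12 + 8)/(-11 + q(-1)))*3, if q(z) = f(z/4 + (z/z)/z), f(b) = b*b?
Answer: 4929/151 ≈ 32.642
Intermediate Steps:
f(b) = b²
q(z) = (1/z + z/4)² (q(z) = (z/4 + (z/z)/z)² = (z*(¼) + 1/z)² = (z/4 + 1/z)² = (1/z + z/4)²)
39 + ((12 + 8)/(-11 + q(-1)))*3 = 39 + ((12 + 8)/(-11 + (1/16)*(4 + (-1)²)²/(-1)²))*3 = 39 + (20/(-11 + (1/16)*1*(4 + 1)²))*3 = 39 + (20/(-11 + (1/16)*1*5²))*3 = 39 + (20/(-11 + (1/16)*1*25))*3 = 39 + (20/(-11 + 25/16))*3 = 39 + (20/(-151/16))*3 = 39 + (20*(-16/151))*3 = 39 - 320/151*3 = 39 - 960/151 = 4929/151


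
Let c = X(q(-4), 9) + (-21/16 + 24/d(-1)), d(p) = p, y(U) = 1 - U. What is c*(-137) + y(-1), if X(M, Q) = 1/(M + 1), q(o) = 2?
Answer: 164359/48 ≈ 3424.1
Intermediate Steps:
X(M, Q) = 1/(1 + M)
c = -1199/48 (c = 1/(1 + 2) + (-21/16 + 24/(-1)) = 1/3 + (-21*1/16 + 24*(-1)) = 1/3 + (-21/16 - 24) = 1/3 - 405/16 = -1199/48 ≈ -24.979)
c*(-137) + y(-1) = -1199/48*(-137) + (1 - 1*(-1)) = 164263/48 + (1 + 1) = 164263/48 + 2 = 164359/48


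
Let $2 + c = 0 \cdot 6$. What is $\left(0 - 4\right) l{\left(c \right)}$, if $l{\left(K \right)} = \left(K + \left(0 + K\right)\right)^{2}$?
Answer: $-64$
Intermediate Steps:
$c = -2$ ($c = -2 + 0 \cdot 6 = -2 + 0 = -2$)
$l{\left(K \right)} = 4 K^{2}$ ($l{\left(K \right)} = \left(K + K\right)^{2} = \left(2 K\right)^{2} = 4 K^{2}$)
$\left(0 - 4\right) l{\left(c \right)} = \left(0 - 4\right) 4 \left(-2\right)^{2} = - 4 \cdot 4 \cdot 4 = \left(-4\right) 16 = -64$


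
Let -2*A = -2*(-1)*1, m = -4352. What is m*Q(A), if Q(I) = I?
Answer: 4352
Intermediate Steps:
A = -1 (A = -(-2*(-1))/2 = -1 ≈ -1.0000)
m*Q(A) = -4352*(-1) = 4352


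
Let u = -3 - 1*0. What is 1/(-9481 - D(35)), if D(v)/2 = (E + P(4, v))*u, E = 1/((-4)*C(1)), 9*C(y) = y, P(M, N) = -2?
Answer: -2/19013 ≈ -0.00010519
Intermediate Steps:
C(y) = y/9
u = -3 (u = -3 + 0 = -3)
E = -9/4 (E = 1/((-4)*(((⅑)*1))) = -1/(4*⅑) = -¼*9 = -9/4 ≈ -2.2500)
D(v) = 51/2 (D(v) = 2*((-9/4 - 2)*(-3)) = 2*(-17/4*(-3)) = 2*(51/4) = 51/2)
1/(-9481 - D(35)) = 1/(-9481 - 1*51/2) = 1/(-9481 - 51/2) = 1/(-19013/2) = -2/19013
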